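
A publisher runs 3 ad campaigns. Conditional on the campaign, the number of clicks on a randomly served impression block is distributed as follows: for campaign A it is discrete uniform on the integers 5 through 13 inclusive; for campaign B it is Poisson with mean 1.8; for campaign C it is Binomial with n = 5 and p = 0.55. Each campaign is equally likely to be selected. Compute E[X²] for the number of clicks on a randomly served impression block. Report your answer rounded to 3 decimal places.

33.836

For each component E[X²] = Var + (mean)², giving A: 87.6667; B: 5.04; C: 8.8.
Overall E[X²] = 0.333333·87.6667 + 0.333333·5.04 + 0.333333·8.8 = 33.8356.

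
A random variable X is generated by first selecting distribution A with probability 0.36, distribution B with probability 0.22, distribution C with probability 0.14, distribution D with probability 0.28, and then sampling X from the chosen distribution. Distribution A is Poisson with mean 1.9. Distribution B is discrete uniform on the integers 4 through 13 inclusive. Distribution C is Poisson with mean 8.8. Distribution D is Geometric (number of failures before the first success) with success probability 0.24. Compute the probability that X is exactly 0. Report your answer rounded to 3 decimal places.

Conditional on each component, P(X = 0): A: 0.149569; B: 0; C: 0.000150733; D: 0.24.
By total probability, P(X = 0) = 0.36·0.149569 + 0.22·0 + 0.14·0.000150733 + 0.28·0.24 = 0.121066.

0.121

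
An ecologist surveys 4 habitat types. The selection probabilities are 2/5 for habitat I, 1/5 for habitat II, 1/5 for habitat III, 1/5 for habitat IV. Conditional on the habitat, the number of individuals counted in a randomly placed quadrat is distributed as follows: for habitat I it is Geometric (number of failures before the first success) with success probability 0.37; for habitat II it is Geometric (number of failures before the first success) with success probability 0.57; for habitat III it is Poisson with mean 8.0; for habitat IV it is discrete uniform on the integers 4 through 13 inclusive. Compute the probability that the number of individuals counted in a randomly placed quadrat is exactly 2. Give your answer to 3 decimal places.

Conditional on each habitat, P(X = 2): I: 0.146853; II: 0.105393; III: 0.0107348; IV: 0.
By total probability, P(X = 2) = 0.4·0.146853 + 0.2·0.105393 + 0.2·0.0107348 + 0.2·0 = 0.0819668.

0.082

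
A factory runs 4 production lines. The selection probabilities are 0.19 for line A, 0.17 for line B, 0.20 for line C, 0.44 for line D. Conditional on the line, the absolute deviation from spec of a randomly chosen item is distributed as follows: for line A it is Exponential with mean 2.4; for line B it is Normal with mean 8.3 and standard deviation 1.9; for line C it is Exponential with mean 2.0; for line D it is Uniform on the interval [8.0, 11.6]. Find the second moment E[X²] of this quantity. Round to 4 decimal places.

58.8466

For each component E[X²] = Var + (mean)², giving A: 11.52; B: 72.5; C: 8; D: 97.12.
Overall E[X²] = 0.19·11.52 + 0.17·72.5 + 0.2·8 + 0.44·97.12 = 58.8466.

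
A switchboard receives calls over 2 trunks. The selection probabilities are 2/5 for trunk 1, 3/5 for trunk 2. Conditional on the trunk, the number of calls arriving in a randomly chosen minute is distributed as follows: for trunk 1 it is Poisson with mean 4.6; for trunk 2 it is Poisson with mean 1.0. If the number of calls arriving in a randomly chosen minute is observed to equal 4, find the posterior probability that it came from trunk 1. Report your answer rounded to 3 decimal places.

0.891

Likelihoods P(X=4 | ·): 1: 0.187528; 2: 0.0153283.
Posterior ∝ prior × likelihood. Numerator for 1: 0.4·0.187528 = 0.0750111.
Normalizing constant: 0.4·0.187528 + 0.6·0.0153283 = 0.0842081.
P(1 | observation) = 0.0750111 / 0.0842081 = 0.890783.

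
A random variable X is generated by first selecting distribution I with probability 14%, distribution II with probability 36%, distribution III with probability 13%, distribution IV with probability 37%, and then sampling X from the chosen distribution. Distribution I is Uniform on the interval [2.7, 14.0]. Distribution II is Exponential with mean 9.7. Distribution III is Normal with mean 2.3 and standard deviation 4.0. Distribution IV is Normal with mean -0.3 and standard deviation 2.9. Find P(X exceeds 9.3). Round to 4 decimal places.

Conditional on each component, P(X > 9.3): I: 0.415929; II: 0.383367; III: 0.0400592; IV: 0.000465906.
By total probability, P(X > 9.3) = 0.14·0.415929 + 0.36·0.383367 + 0.13·0.0400592 + 0.37·0.000465906 = 0.201622.

0.2016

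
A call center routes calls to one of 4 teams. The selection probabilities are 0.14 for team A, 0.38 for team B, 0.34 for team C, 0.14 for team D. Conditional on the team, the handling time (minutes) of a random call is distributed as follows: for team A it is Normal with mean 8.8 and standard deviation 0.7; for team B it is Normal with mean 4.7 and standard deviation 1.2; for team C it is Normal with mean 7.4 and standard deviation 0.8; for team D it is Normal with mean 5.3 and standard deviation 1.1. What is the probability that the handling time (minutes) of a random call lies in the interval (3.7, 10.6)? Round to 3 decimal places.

0.912

Conditional on each team, P(3.7 < X < 10.6): A: 0.994936; B: 0.797671; C: 0.999966; D: 0.927102.
By total probability, P(3.7 < X < 10.6) = 0.14·0.994936 + 0.38·0.797671 + 0.34·0.999966 + 0.14·0.927102 = 0.912189.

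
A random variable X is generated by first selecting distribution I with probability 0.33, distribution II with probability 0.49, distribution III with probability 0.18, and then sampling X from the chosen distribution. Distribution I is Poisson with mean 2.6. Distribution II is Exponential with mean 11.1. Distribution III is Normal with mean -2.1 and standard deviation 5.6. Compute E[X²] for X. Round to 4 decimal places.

For each component E[X²] = Var + (mean)², giving I: 9.36; II: 246.42; III: 35.77.
Overall E[X²] = 0.33·9.36 + 0.49·246.42 + 0.18·35.77 = 130.273.

130.2732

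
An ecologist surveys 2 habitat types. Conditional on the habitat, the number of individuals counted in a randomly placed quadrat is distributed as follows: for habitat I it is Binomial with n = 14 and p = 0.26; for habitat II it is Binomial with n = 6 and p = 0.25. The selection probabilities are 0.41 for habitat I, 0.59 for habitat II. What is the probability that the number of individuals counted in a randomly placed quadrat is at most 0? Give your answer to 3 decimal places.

Conditional on each habitat, P(X ≤ 0): I: 0.0147654; II: 0.177979.
By total probability, P(X ≤ 0) = 0.41·0.0147654 + 0.59·0.177979 = 0.111061.

0.111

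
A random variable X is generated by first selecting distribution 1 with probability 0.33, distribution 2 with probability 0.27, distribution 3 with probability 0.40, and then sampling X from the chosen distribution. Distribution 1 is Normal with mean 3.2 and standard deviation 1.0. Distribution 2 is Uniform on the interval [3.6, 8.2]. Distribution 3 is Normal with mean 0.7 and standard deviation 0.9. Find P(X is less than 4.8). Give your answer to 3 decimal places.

Conditional on each component, P(X < 4.8): 1: 0.945201; 2: 0.26087; 3: 0.999997.
By total probability, P(X < 4.8) = 0.33·0.945201 + 0.27·0.26087 + 0.4·0.999997 = 0.78235.

0.782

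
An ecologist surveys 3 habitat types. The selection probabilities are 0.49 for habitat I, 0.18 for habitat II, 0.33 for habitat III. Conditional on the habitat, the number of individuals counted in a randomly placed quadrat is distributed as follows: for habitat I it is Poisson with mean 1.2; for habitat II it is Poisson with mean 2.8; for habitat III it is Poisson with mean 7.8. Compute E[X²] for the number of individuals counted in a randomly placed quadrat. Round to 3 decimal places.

For each component E[X²] = Var + (mean)², giving I: 2.64; II: 10.64; III: 68.64.
Overall E[X²] = 0.49·2.64 + 0.18·10.64 + 0.33·68.64 = 25.86.

25.860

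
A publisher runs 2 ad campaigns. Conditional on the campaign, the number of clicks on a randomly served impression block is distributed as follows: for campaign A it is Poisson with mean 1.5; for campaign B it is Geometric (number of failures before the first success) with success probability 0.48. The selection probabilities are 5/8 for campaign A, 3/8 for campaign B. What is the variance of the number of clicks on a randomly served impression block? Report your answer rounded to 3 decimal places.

Per component, A: μ=1.5, E[X²]=3.75; B: μ=1.08333, E[X²]=3.43056.
E[X] = 0.625·1.5 + 0.375·1.08333 = 1.34375.
E[X²] = 0.625·3.75 + 0.375·3.43056 = 3.63021.
Var(X) = E[X²] − (E[X])² = 3.63021 − 1.80566 = 1.82454.

1.825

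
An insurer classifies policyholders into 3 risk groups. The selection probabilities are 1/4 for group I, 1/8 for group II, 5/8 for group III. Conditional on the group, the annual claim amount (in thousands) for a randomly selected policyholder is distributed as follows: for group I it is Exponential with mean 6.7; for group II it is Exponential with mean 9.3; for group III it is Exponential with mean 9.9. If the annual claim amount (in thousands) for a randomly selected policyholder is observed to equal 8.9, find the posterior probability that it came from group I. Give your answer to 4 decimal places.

Likelihoods f(8.9 | ·): I: 0.0395391; II: 0.0412954; III: 0.0411091.
Posterior ∝ prior × likelihood. Numerator for I: 0.25·0.0395391 = 0.00988477.
Normalizing constant: 0.25·0.0395391 + 0.125·0.0412954 + 0.625·0.0411091 = 0.0407399.
P(I | observation) = 0.00988477 / 0.0407399 = 0.242631.

0.2426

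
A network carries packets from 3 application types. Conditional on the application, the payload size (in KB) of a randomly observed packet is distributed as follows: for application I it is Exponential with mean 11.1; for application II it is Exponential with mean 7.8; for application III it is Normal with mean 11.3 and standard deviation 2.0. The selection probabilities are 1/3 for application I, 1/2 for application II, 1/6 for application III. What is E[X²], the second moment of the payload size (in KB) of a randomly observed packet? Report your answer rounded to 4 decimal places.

164.9283

For each component E[X²] = Var + (mean)², giving I: 246.42; II: 121.68; III: 131.69.
Overall E[X²] = 0.333333·246.42 + 0.5·121.68 + 0.166667·131.69 = 164.928.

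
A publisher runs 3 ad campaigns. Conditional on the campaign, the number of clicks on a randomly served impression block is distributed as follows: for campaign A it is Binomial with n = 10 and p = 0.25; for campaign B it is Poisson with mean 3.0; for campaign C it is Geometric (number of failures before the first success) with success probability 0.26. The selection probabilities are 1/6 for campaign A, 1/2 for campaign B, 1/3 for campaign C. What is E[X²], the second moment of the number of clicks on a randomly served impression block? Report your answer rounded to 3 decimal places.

For each component E[X²] = Var + (mean)², giving A: 8.125; B: 12; C: 19.0473.
Overall E[X²] = 0.166667·8.125 + 0.5·12 + 0.333333·19.0473 = 13.7033.

13.703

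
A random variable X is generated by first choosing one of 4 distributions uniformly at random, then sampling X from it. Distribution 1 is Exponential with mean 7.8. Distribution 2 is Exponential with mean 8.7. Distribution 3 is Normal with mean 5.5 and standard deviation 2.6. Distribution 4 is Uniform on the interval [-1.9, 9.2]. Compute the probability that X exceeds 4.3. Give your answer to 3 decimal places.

0.576

Conditional on each component, P(X > 4.3): 1: 0.576211; 2: 0.610027; 3: 0.677794; 4: 0.441441.
By total probability, P(X > 4.3) = 0.25·0.576211 + 0.25·0.610027 + 0.25·0.677794 + 0.25·0.441441 = 0.576368.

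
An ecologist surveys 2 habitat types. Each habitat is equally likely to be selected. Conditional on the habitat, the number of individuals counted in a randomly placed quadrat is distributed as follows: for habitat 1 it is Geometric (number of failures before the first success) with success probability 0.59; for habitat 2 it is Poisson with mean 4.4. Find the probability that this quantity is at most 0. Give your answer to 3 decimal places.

0.301

Conditional on each habitat, P(X ≤ 0): 1: 0.59; 2: 0.0122773.
By total probability, P(X ≤ 0) = 0.5·0.59 + 0.5·0.0122773 = 0.301139.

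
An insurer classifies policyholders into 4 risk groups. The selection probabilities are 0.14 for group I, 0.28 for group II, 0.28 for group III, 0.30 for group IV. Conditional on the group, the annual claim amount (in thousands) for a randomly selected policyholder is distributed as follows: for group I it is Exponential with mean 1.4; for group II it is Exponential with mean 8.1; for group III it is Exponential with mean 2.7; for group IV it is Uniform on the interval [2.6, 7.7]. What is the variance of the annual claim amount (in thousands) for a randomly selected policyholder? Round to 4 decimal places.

Per component, I: μ=1.4, E[X²]=3.92; II: μ=8.1, E[X²]=131.22; III: μ=2.7, E[X²]=14.58; IV: μ=5.15, E[X²]=28.69.
E[X] = 0.14·1.4 + 0.28·8.1 + 0.28·2.7 + 0.3·5.15 = 4.765.
E[X²] = 0.14·3.92 + 0.28·131.22 + 0.28·14.58 + 0.3·28.69 = 49.9798.
Var(X) = E[X²] − (E[X])² = 49.9798 − 22.7052 = 27.2746.

27.2746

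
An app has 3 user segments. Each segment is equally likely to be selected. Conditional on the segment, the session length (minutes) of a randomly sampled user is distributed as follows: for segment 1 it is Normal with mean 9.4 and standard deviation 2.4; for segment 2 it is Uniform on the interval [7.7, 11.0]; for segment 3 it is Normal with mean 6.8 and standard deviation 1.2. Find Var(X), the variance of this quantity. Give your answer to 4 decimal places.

4.1764

Per component, 1: μ=9.4, E[X²]=94.12; 2: μ=9.35, E[X²]=88.33; 3: μ=6.8, E[X²]=47.68.
E[X] = 0.333333·9.4 + 0.333333·9.35 + 0.333333·6.8 = 8.51667.
E[X²] = 0.333333·94.12 + 0.333333·88.33 + 0.333333·47.68 = 76.71.
Var(X) = E[X²] − (E[X])² = 76.71 − 72.5336 = 4.17639.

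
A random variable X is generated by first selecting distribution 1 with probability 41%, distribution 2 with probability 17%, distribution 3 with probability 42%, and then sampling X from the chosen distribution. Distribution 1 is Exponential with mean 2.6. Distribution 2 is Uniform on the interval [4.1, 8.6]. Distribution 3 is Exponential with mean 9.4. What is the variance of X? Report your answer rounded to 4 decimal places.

Per component, 1: μ=2.6, E[X²]=13.52; 2: μ=6.35, E[X²]=42.01; 3: μ=9.4, E[X²]=176.72.
E[X] = 0.41·2.6 + 0.17·6.35 + 0.42·9.4 = 6.0935.
E[X²] = 0.41·13.52 + 0.17·42.01 + 0.42·176.72 = 86.9073.
Var(X) = E[X²] − (E[X])² = 86.9073 − 37.1307 = 49.7766.

49.7766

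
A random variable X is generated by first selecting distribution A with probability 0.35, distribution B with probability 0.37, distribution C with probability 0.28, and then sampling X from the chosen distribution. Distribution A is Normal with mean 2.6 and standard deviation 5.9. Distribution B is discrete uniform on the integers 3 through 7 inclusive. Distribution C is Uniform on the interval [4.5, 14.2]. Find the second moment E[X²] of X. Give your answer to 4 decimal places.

51.2132

For each component E[X²] = Var + (mean)², giving A: 41.57; B: 27; C: 95.2633.
Overall E[X²] = 0.35·41.57 + 0.37·27 + 0.28·95.2633 = 51.2132.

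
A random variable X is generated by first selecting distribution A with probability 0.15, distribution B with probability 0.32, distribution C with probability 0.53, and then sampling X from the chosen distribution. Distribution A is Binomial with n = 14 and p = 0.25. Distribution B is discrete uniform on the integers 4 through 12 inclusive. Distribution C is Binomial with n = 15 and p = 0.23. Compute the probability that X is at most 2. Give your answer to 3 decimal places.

Conditional on each component, P(X ≤ 2): A: 0.281128; B: 0; C: 0.294479.
By total probability, P(X ≤ 2) = 0.15·0.281128 + 0.32·0 + 0.53·0.294479 = 0.198243.

0.198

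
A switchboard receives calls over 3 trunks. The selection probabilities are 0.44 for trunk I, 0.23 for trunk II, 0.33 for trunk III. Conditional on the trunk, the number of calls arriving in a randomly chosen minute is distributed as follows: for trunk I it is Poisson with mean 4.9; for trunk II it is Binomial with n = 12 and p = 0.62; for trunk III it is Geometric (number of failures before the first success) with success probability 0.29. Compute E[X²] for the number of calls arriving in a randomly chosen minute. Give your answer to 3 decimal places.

30.866

For each component E[X²] = Var + (mean)², giving I: 28.91; II: 58.1808; III: 14.4364.
Overall E[X²] = 0.44·28.91 + 0.23·58.1808 + 0.33·14.4364 = 30.866.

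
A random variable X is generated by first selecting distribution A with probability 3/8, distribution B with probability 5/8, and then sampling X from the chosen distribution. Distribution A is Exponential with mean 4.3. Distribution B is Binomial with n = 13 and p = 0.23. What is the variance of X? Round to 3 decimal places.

Per component, A: μ=4.3, E[X²]=36.98; B: μ=2.99, E[X²]=11.2424.
E[X] = 0.375·4.3 + 0.625·2.99 = 3.48125.
E[X²] = 0.375·36.98 + 0.625·11.2424 = 20.894.
Var(X) = E[X²] − (E[X])² = 20.894 − 12.1191 = 8.7749.

8.775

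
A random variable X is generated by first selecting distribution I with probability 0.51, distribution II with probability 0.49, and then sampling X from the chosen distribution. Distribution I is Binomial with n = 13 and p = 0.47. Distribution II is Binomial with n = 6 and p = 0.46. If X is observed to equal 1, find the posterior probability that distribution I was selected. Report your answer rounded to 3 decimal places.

Likelihoods P(X=1 | ·): I: 0.00300159; II: 0.12673.
Posterior ∝ prior × likelihood. Numerator for I: 0.51·0.00300159 = 0.00153081.
Normalizing constant: 0.51·0.00300159 + 0.49·0.12673 = 0.0636283.
P(I | observation) = 0.00153081 / 0.0636283 = 0.0240587.

0.024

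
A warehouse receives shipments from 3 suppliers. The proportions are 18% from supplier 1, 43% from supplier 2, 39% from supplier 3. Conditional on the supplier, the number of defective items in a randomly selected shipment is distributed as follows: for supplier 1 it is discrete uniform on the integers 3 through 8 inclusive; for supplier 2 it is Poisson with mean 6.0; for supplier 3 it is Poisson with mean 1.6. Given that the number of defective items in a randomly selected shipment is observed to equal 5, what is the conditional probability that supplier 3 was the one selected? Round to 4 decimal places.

0.0649

Likelihoods P(X=5 | ·): 1: 0.166667; 2: 0.160623; 3: 0.017642.
Posterior ∝ prior × likelihood. Numerator for 3: 0.39·0.017642 = 0.00688037.
Normalizing constant: 0.18·0.166667 + 0.43·0.160623 + 0.39·0.017642 = 0.105948.
P(3 | observation) = 0.00688037 / 0.105948 = 0.0649409.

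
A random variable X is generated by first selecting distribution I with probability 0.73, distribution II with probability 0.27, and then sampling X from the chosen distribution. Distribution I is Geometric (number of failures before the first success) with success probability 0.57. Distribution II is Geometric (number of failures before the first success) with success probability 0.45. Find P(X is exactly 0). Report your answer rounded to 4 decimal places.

Conditional on each component, P(X = 0): I: 0.57; II: 0.45.
By total probability, P(X = 0) = 0.73·0.57 + 0.27·0.45 = 0.5376.

0.5376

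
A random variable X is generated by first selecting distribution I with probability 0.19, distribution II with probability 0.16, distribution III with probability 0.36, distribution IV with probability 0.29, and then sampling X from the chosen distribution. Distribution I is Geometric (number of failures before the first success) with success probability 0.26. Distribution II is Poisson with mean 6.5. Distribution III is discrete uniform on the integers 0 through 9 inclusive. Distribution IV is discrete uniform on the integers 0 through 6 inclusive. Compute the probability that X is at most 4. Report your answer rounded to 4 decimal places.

Conditional on each component, P(X ≤ 4): I: 0.778099; II: 0.223672; III: 0.5; IV: 0.714286.
By total probability, P(X ≤ 4) = 0.19·0.778099 + 0.16·0.223672 + 0.36·0.5 + 0.29·0.714286 = 0.570769.

0.5708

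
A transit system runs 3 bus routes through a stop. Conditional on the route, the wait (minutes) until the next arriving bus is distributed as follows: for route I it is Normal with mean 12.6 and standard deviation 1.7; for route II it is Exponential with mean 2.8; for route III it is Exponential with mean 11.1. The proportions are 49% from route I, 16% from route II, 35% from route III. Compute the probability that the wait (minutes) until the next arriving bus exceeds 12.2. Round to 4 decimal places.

Conditional on each route, P(X > 12.2): I: 0.59301; II: 0.0128149; III: 0.333171.
By total probability, P(X > 12.2) = 0.49·0.59301 + 0.16·0.0128149 + 0.35·0.333171 = 0.409235.

0.4092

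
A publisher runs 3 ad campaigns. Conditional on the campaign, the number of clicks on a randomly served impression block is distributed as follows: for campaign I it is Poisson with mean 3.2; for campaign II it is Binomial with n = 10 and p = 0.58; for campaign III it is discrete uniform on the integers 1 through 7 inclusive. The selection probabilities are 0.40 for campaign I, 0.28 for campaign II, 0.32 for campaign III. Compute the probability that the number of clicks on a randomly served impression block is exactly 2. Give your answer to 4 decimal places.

0.1333

Conditional on each campaign, P(X = 2): I: 0.208702; II: 0.0146576; III: 0.142857.
By total probability, P(X = 2) = 0.4·0.208702 + 0.28·0.0146576 + 0.32·0.142857 = 0.133299.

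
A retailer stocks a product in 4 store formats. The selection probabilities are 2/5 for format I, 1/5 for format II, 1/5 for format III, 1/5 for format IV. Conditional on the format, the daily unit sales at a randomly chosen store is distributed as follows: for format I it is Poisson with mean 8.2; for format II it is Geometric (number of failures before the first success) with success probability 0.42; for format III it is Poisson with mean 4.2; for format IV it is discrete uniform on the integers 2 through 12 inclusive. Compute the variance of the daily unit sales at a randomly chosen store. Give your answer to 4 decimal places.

Per component, I: μ=8.2, E[X²]=75.44; II: μ=1.38095, E[X²]=5.19501; III: μ=4.2, E[X²]=21.84; IV: μ=7, E[X²]=59.
E[X] = 0.4·8.2 + 0.2·1.38095 + 0.2·4.2 + 0.2·7 = 5.79619.
E[X²] = 0.4·75.44 + 0.2·5.19501 + 0.2·21.84 + 0.2·59 = 47.383.
Var(X) = E[X²] − (E[X])² = 47.383 − 33.5958 = 13.7872.

13.7872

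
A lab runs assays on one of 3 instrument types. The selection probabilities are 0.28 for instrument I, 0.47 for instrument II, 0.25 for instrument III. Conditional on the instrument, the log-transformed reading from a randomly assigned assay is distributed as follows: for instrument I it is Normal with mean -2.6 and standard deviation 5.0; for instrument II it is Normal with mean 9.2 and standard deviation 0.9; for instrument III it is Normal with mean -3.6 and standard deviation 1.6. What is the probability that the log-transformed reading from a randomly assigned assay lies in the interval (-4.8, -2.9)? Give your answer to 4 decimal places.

Conditional on each instrument, P(-4.8 < X < -2.9): I: 0.146109; II: 0; III: 0.442498.
By total probability, P(-4.8 < X < -2.9) = 0.28·0.146109 + 0.47·0 + 0.25·0.442498 = 0.151535.

0.1515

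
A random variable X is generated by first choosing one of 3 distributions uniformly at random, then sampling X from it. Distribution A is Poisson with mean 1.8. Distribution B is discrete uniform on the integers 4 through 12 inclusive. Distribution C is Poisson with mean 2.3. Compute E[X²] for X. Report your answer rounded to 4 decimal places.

For each component E[X²] = Var + (mean)², giving A: 5.04; B: 70.6667; C: 7.59.
Overall E[X²] = 0.333333·5.04 + 0.333333·70.6667 + 0.333333·7.59 = 27.7656.

27.7656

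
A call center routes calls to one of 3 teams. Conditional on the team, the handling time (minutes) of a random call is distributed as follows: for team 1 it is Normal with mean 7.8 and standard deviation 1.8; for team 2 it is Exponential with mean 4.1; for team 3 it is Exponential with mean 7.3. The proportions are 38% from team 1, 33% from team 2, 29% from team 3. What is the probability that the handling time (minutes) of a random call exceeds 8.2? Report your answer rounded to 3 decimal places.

Conditional on each team, P(X > 8.2): 1: 0.41207; 2: 0.135335; 3: 0.325209.
By total probability, P(X > 8.2) = 0.38·0.41207 + 0.33·0.135335 + 0.29·0.325209 = 0.295558.

0.296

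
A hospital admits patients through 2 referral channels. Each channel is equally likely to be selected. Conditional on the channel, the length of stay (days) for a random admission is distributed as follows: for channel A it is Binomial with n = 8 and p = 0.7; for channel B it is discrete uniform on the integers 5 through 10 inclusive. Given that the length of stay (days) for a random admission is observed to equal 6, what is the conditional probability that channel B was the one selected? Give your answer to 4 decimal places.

0.3599

Likelihoods P(X=6 | ·): A: 0.296475; B: 0.166667.
Posterior ∝ prior × likelihood. Numerator for B: 0.5·0.166667 = 0.0833333.
Normalizing constant: 0.5·0.296475 + 0.5·0.166667 = 0.231571.
P(B | observation) = 0.0833333 / 0.231571 = 0.359861.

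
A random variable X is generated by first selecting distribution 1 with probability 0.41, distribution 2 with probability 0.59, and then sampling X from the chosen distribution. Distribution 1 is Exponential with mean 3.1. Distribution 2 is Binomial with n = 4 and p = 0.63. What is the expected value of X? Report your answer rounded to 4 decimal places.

Component means — 1: 3.1; 2: 2.52.
E[X] = 0.41·3.1 + 0.59·2.52 = 2.7578.

2.7578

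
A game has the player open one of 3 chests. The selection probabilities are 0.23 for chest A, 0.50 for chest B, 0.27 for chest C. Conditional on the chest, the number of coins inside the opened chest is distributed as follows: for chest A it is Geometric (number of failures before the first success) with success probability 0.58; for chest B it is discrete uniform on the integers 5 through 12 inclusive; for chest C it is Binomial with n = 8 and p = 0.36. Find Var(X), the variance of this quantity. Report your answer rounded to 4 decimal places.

14.9157

Per component, A: μ=0.724138, E[X²]=1.77289; B: μ=8.5, E[X²]=77.5; C: μ=2.88, E[X²]=10.1376.
E[X] = 0.23·0.724138 + 0.5·8.5 + 0.27·2.88 = 5.19415.
E[X²] = 0.23·1.77289 + 0.5·77.5 + 0.27·10.1376 = 41.8949.
Var(X) = E[X²] − (E[X])² = 41.8949 − 26.9792 = 14.9157.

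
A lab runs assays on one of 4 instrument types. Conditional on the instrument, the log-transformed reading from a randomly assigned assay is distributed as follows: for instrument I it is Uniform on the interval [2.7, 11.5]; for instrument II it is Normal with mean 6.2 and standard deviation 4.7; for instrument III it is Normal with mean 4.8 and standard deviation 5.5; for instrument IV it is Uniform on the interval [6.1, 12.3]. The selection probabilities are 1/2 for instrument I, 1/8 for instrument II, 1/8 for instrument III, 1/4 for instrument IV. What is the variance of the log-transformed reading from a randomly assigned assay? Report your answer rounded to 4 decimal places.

12.4194

Per component, I: μ=7.1, E[X²]=56.8633; II: μ=6.2, E[X²]=60.53; III: μ=4.8, E[X²]=53.29; IV: μ=9.2, E[X²]=87.8433.
E[X] = 0.5·7.1 + 0.125·6.2 + 0.125·4.8 + 0.25·9.2 = 7.225.
E[X²] = 0.5·56.8633 + 0.125·60.53 + 0.125·53.29 + 0.25·87.8433 = 64.62.
Var(X) = E[X²] − (E[X])² = 64.62 − 52.2006 = 12.4194.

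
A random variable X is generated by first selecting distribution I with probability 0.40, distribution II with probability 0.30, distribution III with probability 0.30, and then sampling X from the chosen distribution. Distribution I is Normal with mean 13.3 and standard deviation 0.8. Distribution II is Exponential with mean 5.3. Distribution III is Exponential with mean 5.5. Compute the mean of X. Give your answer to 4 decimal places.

Component means — I: 13.3; II: 5.3; III: 5.5.
E[X] = 0.4·13.3 + 0.3·5.3 + 0.3·5.5 = 8.56.

8.5600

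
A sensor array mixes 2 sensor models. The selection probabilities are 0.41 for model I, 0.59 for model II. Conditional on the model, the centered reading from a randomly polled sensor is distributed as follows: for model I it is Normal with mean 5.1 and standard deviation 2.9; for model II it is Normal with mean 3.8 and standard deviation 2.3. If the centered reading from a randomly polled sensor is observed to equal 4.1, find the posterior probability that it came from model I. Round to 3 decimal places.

0.344

Likelihoods f(4.1 | ·): I: 0.129626; II: 0.171984.
Posterior ∝ prior × likelihood. Numerator for I: 0.41·0.129626 = 0.0531466.
Normalizing constant: 0.41·0.129626 + 0.59·0.171984 = 0.154617.
P(I | observation) = 0.0531466 / 0.154617 = 0.343731.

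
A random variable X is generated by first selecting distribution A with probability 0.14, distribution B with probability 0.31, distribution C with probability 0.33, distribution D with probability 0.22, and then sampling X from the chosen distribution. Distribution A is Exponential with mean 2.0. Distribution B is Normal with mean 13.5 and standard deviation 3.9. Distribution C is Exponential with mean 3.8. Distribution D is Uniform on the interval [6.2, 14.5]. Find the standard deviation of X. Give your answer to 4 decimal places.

Per component, A: μ=2, E[X²]=8; B: μ=13.5, E[X²]=197.46; C: μ=3.8, E[X²]=28.88; D: μ=10.35, E[X²]=112.863.
E[X] = 0.14·2 + 0.31·13.5 + 0.33·3.8 + 0.22·10.35 = 7.996.
E[X²] = 0.14·8 + 0.31·197.46 + 0.33·28.88 + 0.22·112.863 = 96.6929.
Var(X) = E[X²] − (E[X])² = 96.6929 − 63.936 = 32.7569.
SD(X) = √32.7569 = 5.72337.

5.7234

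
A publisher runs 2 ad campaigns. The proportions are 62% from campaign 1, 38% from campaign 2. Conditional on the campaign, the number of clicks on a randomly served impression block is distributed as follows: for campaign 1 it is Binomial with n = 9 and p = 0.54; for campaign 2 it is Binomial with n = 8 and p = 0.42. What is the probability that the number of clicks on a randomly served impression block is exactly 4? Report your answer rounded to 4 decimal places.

0.2305

Conditional on each campaign, P(X = 4): 1: 0.220666; 2: 0.246494.
By total probability, P(X = 4) = 0.62·0.220666 + 0.38·0.246494 = 0.230481.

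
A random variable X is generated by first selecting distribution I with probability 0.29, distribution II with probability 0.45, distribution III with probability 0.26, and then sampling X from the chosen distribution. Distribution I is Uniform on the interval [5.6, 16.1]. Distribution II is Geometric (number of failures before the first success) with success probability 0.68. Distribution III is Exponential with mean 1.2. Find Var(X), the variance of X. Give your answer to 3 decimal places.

Per component, I: μ=10.85, E[X²]=126.91; II: μ=0.470588, E[X²]=0.913495; III: μ=1.2, E[X²]=2.88.
E[X] = 0.29·10.85 + 0.45·0.470588 + 0.26·1.2 = 3.67026.
E[X²] = 0.29·126.91 + 0.45·0.913495 + 0.26·2.88 = 37.9638.
Var(X) = E[X²] − (E[X])² = 37.9638 − 13.4708 = 24.4929.

24.493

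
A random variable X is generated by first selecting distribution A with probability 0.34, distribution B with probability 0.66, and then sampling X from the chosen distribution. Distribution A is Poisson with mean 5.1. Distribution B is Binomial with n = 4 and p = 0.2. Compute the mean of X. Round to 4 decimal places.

2.2620

Component means — A: 5.1; B: 0.8.
E[X] = 0.34·5.1 + 0.66·0.8 = 2.262.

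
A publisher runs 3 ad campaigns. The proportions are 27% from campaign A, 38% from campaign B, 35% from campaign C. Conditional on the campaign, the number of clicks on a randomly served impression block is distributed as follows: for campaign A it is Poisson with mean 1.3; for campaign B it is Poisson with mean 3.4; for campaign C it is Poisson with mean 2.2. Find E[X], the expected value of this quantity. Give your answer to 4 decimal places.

2.4130

Component means — A: 1.3; B: 3.4; C: 2.2.
E[X] = 0.27·1.3 + 0.38·3.4 + 0.35·2.2 = 2.413.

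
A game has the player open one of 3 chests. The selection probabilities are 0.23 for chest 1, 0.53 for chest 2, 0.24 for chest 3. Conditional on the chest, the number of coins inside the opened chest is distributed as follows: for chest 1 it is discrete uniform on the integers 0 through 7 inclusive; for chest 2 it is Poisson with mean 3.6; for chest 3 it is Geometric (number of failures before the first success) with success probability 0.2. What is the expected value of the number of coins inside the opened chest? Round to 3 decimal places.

Component means — 1: 3.5; 2: 3.6; 3: 4.
E[X] = 0.23·3.5 + 0.53·3.6 + 0.24·4 = 3.673.

3.673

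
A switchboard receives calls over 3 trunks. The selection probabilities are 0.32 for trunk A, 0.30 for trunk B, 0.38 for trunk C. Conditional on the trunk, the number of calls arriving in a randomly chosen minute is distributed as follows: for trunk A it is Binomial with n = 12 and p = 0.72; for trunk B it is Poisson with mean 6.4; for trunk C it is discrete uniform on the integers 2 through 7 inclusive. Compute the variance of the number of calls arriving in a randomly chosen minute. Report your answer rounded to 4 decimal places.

Per component, A: μ=8.64, E[X²]=77.0688; B: μ=6.4, E[X²]=47.36; C: μ=4.5, E[X²]=23.1667.
E[X] = 0.32·8.64 + 0.3·6.4 + 0.38·4.5 = 6.3948.
E[X²] = 0.32·77.0688 + 0.3·47.36 + 0.38·23.1667 = 47.6733.
Var(X) = E[X²] − (E[X])² = 47.6733 − 40.8935 = 6.77988.

6.7799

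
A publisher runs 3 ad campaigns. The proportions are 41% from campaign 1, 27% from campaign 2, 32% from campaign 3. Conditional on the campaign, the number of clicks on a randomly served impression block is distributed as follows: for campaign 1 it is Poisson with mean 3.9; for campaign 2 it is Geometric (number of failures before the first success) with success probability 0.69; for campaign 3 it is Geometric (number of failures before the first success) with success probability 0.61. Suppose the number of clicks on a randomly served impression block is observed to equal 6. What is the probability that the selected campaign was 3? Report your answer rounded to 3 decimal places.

0.017

Likelihoods P(X=6 | ·): 1: 0.0989251; 2: 0.000612378; 3: 0.00214643.
Posterior ∝ prior × likelihood. Numerator for 3: 0.32·0.00214643 = 0.000686859.
Normalizing constant: 0.41·0.0989251 + 0.27·0.000612378 + 0.32·0.00214643 = 0.0414115.
P(3 | observation) = 0.000686859 / 0.0414115 = 0.0165862.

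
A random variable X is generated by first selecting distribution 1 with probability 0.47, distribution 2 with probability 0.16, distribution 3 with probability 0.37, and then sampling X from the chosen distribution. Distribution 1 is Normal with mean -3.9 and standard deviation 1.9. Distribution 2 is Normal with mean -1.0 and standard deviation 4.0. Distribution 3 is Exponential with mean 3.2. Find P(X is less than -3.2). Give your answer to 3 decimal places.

Conditional on each component, P(X < -3.2): 1: 0.64372; 2: 0.29116; 3: 0.
By total probability, P(X < -3.2) = 0.47·0.64372 + 0.16·0.29116 + 0.37·0 = 0.349134.

0.349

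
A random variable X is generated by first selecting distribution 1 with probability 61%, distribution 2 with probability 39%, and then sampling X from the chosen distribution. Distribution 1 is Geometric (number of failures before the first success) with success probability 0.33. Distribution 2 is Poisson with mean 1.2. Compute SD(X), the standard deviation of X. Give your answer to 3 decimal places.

2.094

Per component, 1: μ=2.0303, E[X²]=10.2746; 2: μ=1.2, E[X²]=2.64.
E[X] = 0.61·2.0303 + 0.39·1.2 = 1.70648.
E[X²] = 0.61·10.2746 + 0.39·2.64 = 7.29708.
Var(X) = E[X²] − (E[X])² = 7.29708 − 2.91209 = 4.38499.
SD(X) = √4.38499 = 2.09404.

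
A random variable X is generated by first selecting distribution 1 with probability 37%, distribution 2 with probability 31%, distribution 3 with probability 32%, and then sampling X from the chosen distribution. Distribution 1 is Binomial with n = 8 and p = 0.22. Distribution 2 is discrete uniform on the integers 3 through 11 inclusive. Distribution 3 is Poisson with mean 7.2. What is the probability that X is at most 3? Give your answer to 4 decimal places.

Conditional on each component, P(X ≤ 3): 1: 0.923515; 2: 0.111111; 3: 0.0719171.
By total probability, P(X ≤ 3) = 0.37·0.923515 + 0.31·0.111111 + 0.32·0.0719171 = 0.399158.

0.3992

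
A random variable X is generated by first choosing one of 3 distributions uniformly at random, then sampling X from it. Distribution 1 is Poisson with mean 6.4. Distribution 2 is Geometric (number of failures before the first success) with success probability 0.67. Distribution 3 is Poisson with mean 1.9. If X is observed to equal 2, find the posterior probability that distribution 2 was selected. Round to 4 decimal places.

0.1936

Likelihoods P(X=2 | ·): 1: 0.0340287; 2: 0.072963; 3: 0.269971.
Posterior ∝ prior × likelihood. Numerator for 2: 0.333333·0.072963 = 0.024321.
Normalizing constant: 0.333333·0.0340287 + 0.333333·0.072963 + 0.333333·0.269971 = 0.125654.
P(2 | observation) = 0.024321 / 0.125654 = 0.193555.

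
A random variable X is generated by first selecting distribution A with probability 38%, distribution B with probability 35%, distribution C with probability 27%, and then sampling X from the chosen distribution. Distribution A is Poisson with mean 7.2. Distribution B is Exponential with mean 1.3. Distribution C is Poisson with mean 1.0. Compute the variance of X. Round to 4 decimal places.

Per component, A: μ=7.2, E[X²]=59.04; B: μ=1.3, E[X²]=3.38; C: μ=1, E[X²]=2.
E[X] = 0.38·7.2 + 0.35·1.3 + 0.27·1 = 3.461.
E[X²] = 0.38·59.04 + 0.35·3.38 + 0.27·2 = 24.1582.
Var(X) = E[X²] − (E[X])² = 24.1582 − 11.9785 = 12.1797.

12.1797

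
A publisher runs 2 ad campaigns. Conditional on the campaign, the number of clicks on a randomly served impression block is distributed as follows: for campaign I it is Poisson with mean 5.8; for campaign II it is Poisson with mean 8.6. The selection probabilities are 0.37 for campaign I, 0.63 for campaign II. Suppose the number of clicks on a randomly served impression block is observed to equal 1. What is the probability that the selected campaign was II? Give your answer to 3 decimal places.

0.133

Likelihoods P(X=1 | ·): I: 0.0175598; II: 0.00158331.
Posterior ∝ prior × likelihood. Numerator for II: 0.63·0.00158331 = 0.000997485.
Normalizing constant: 0.37·0.0175598 + 0.63·0.00158331 = 0.00749462.
P(II | observation) = 0.000997485 / 0.00749462 = 0.133094.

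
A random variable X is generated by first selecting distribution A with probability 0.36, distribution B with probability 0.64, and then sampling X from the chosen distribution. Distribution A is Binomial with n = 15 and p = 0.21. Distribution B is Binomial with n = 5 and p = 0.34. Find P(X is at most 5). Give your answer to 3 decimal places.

Conditional on each component, P(X ≤ 5): A: 0.925154; B: 1.
By total probability, P(X ≤ 5) = 0.36·0.925154 + 0.64·1 = 0.973056.

0.973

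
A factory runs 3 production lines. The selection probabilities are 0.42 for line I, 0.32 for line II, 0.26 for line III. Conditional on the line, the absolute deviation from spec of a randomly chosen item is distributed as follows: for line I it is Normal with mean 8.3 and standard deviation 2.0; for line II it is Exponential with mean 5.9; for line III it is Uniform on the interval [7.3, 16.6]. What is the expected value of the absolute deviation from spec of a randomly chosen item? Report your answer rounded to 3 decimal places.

Component means — I: 8.3; II: 5.9; III: 11.95.
E[X] = 0.42·8.3 + 0.32·5.9 + 0.26·11.95 = 8.481.

8.481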